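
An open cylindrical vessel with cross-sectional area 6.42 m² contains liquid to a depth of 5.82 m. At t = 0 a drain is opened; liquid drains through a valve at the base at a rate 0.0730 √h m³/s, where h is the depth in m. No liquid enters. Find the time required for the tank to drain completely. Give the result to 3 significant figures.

Volume balance on the tank: A dh/dt = −0.0730 √h.
∫ h^(−1/2) dh = −(0.0730/A) ∫ dt, giving 2√h = 2√h₀ − (0.0730/A) t.
Set h = 0: 2√h₀ = (0.0730/A) t_empty ⇒ t_empty = 2A√h₀/0.0730.
t_empty = 2·6.42·√5.82/0.0730 = 12.840·2.4125/0.0730 = 424.33 s.

424 s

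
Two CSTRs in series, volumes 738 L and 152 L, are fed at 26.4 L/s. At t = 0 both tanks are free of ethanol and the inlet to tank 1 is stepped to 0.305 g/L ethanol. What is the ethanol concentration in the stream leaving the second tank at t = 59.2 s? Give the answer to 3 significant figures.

Time constants: τᵢ = Vᵢ/Q for each well-mixed tank.
τ₁ = 738/26.4 = 27.955 s; τ₂ = 152/26.4 = 5.7576 s.
Solving the cascade with C₁(0)=C₂(0)=0 gives C₂(t) = C_in[1 − (τ₁ e^(−t/τ₁) − τ₂ e^(−t/τ₂))/(τ₁ − τ₂)].
At t = 59.2: e^(−t/τ₁) = 0.12031, e^(−t/τ₂) = 3.4240e-05.
C₂ = 0.305·[1 − (27.955·0.12031 − 5.7576·3.4240e-05)/(22.197)] = 0.305·0.84850 = 0.25879 g/L.

0.259 g/L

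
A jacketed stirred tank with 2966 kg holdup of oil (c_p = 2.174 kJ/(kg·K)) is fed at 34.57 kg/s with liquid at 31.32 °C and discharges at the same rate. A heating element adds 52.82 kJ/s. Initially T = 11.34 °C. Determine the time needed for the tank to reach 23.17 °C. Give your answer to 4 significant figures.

Heat balance on the well-mixed liquid: M c_p dT/dt = ṁ c_p (T_in − T) + 52.82.
τ = M/ṁ = 85.7969 s; T_ss = T_in + Q̇/(ṁ c_p) = 32.0228 °C.
T(t) = T_ss + (T₀ − T_ss) e^(−t/τ). Set T = 23.17:
e^(−t/τ) = (23.17 − 32.0228)/(11.34 − 32.0228) = 0.428027
t = −85.7969 · ln(0.428027) = 72.8045 s.

72.80 s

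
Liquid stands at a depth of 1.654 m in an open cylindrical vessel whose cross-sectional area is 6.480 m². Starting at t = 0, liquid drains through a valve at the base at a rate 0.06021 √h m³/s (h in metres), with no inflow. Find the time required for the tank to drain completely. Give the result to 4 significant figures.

276.8 s

A dh/dt = −Q_out = −0.06021 √h.
This is separable: 2 d(√h)/dt = −0.06021/A, so √h = √h₀ − (0.06021/(2A)) t.
Set h = 0: 2√h₀ = (0.06021/A) t_empty ⇒ t_empty = 2A√h₀/0.06021.
t_empty = 2·6.480·√1.654/0.06021 = 12.9600·1.28608/0.06021 = 276.824 s.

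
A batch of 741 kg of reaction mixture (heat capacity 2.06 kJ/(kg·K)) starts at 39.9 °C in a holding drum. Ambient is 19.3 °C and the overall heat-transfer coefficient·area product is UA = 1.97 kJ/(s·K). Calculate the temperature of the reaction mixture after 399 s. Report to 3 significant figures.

Lumped-capacitance energy balance: M c_p dT/dt = UA(T_amb − T).
dT/dt = (T_ss − T)/τ with T_ss = T_amb = 19.300 °C, τ = M c_p/UA = 741·2.06/1.97 = 774.85 s.
Integrating: T(t) = T_ss + (T₀ − T_ss) e^(−t/τ).
T(399) = 19.300 + (20.600)·0.59754 = 31.609 °C.

31.6 °C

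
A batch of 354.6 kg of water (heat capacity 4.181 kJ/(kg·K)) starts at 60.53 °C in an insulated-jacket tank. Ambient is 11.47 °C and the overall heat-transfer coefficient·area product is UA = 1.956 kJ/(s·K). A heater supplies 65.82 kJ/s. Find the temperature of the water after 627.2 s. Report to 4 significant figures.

51.86 °C

Lumped-capacitance energy balance: M c_p dT/dt = UA(T_amb − T) + Q̇.
dT/dt = (T_ss − T)/τ with T_ss = T_amb + Q̇/UA = 11.47 + 65.82/1.956 = 45.1203 °C, τ = M c_p/UA = 354.6·4.181/1.956 = 757.967 s.
Integrating: T(t) = T_ss + (T₀ − T_ss) e^(−t/τ).
T(627.2) = 45.1203 + (15.4097)·0.437151 = 51.8567 °C.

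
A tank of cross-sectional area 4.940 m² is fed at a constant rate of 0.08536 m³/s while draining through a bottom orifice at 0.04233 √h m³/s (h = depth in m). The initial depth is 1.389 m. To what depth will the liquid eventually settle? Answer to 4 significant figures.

4.066 m

A dh/dt = Q_in − 0.04233 √h. Steady state requires inflow = outflow:
Q_in = 0.04233 √h_ss ⇒ √h_ss = 0.08536/0.04233 = 2.01654.
h_ss = 2.01654² = 4.06642 m. (Since h₀ = 1.389 m < h_ss, the level will rise toward this value.)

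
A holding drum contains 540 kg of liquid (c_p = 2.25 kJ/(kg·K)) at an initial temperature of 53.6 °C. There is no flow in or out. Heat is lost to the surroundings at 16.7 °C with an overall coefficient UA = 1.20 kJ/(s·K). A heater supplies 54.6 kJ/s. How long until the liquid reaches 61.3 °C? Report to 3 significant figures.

2290 s

Lumped-capacitance energy balance: M c_p dT/dt = UA(T_amb − T) + Q̇.
τ = M c_p/UA = 1012.5 s; T_ss = T_amb + Q̇/UA = 16.7 + 54.6/1.20 = 62.200 °C.
T(t) = T_ss + (T₀ − T_ss)e^(−t/τ); set T = 61.3:
t = −τ ln[(T − T_ss)/(T₀ − T_ss)] = −1012.5 · ln(0.10465) = 2285.3 s.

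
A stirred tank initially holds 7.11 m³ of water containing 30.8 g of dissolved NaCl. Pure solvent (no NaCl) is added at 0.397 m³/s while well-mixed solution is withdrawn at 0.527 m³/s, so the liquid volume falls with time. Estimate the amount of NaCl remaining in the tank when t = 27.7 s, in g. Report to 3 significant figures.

Total volume: dV/dt = Q_in − Q_out = -0.13000 m³/s, so V(t) = 7.11 − 0.13000 t and V(27.7) = 3.5090 m³.
Solute balance: dm/dt = 0 − Q_out C = −Q_out m/V(t).
Separate: dm/m = −Q_out dt/V(t) ⇒ ln(m/m₀) = −(Q_out/(Q_in−Q_out)) ln(V/V₀).
m = m₀ (V₀/V)^(Q_out/(Q_in−Q_out)) = 30.8 × (7.11/3.5090)^(-4.0538) = 1.7591 g.

1.76 g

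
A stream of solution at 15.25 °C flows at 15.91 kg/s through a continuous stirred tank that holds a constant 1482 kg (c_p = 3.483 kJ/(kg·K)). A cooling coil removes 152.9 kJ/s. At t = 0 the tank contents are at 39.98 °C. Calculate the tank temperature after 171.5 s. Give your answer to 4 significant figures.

M c_p dT/dt = ṁ c_p (T_in − T) − Q̇.
τ = M/ṁ = 93.1490 s; T_ss = T_in − Q̇/(ṁ c_p) = 15.25 − 152.9/(15.91·3.483) = 12.4908 °C.
Integrating: T(t) = T_ss + (T₀ − T_ss) e^(−t/τ).
T(171.5) = 12.4908 + (27.4892)·e^(−171.5/93.1490) = 12.4908 + (27.4892)·0.158637 = 16.8516 °C.

16.85 °C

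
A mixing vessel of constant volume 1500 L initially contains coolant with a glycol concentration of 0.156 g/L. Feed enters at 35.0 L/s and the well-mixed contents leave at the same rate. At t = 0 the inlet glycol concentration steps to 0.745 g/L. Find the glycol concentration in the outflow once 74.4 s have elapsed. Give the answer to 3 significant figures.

Unsteady species balance (constant V, well mixed): V dC/dt = Q(C_in − C).
So dC/dt = (C_in − C)/τ with τ = V/Q = 1500/35.0 = 42.857 s.
C approaches C_in exponentially: C(t) = C_in + (C₀ − C_in) e^(−t/τ).
C(74.4) = 0.745 + (0.156 − 0.745)·e^(−74.4/42.857) = 0.745 + (-0.58900)·0.17622 = 0.64120 g/L.

0.641 g/L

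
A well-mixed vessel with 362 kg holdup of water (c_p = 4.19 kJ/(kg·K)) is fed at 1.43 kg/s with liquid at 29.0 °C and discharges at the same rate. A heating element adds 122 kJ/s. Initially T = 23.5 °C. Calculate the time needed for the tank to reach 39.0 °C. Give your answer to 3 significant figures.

232 s

M c_p dT/dt = ṁ c_p (T_in − T) + Q̇.
τ = M/ṁ = 253.15 s; T_ss = T_in + Q̇/(ṁ c_p) = 49.362 °C.
T(t) = T_ss + (T₀ − T_ss) e^(−t/τ). Set T = 39.0:
e^(−t/τ) = (39.0 − 49.362)/(23.5 − 49.362) = 0.40065
t = −253.15 · ln(0.40065) = 231.54 s.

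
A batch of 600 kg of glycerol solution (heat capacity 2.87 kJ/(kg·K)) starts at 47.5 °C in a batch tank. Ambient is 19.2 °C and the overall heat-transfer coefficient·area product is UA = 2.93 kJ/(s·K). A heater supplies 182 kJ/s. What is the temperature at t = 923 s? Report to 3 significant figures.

Lumped-capacitance energy balance: M c_p dT/dt = UA(T_amb − T) + Q̇.
dT/dt = (T_ss − T)/τ with T_ss = T_amb + Q̇/UA = 19.2 + 182/2.93 = 81.316 °C, τ = M c_p/UA = 600·2.87/2.93 = 587.71 s.
This is linear first-order; T(t) = T_ss + (T₀ − T_ss) e^(−t/τ).
T(923) = 81.316 + (-33.816)·0.20794 = 74.284 °C.

74.3 °C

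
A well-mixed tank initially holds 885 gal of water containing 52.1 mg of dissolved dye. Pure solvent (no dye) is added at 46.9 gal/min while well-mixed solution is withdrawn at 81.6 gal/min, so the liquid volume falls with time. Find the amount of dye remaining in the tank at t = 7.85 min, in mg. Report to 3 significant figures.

Total volume: dV/dt = Q_in − Q_out = -34.700 gal/min, so V(t) = 885 − 34.700 t and V(7.85) = 612.61 gal.
No dye enters, so dm/dt = −Q_out · (m/V).
Separate: dm/m = −Q_out dt/V(t) ⇒ ln(m/m₀) = −(Q_out/(Q_in−Q_out)) ln(V/V₀).
m = m₀ (V₀/V)^(Q_out/(Q_in−Q_out)) = 52.1 × (885/612.61)^(-2.3516) = 21.935 mg.

21.9 mg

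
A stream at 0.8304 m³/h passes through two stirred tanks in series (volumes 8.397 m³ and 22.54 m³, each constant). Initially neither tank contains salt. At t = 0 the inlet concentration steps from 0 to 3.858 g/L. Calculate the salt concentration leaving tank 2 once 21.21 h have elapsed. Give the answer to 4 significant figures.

1.325 g/L

Each tank obeys Vᵢ dCᵢ/dt = Q(Cᵢ₋₁ − Cᵢ), so τᵢ = Vᵢ/Q.
τ₁ = 8.397/0.8304 = 10.1120 h; τ₂ = 22.54/0.8304 = 27.1435 h.
Tank 1: C₁ = C_in(1 − e^(−t/τ₁)). Tank 2 (τ₁ ≠ τ₂): C₂ = C_in[1 − (τ₁ e^(−t/τ₁) − τ₂ e^(−t/τ₂))/(τ₁ − τ₂)].
At t = 21.21: e^(−t/τ₁) = 0.122762, e^(−t/τ₂) = 0.457764.
C₂ = 3.858·[1 − (10.1120·0.122762 − 27.1435·0.457764)/(-17.0316)] = 3.858·0.343338 = 1.32460 g/L.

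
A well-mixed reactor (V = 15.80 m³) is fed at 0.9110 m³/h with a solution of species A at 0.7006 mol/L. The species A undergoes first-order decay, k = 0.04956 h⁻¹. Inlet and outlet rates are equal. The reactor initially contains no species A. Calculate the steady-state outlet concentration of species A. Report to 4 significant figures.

0.3768 mol/L

Species balance: V dC/dt = Q C_in − Q C − k V C.
Steady state (dC/dt = 0): C_ss = Q C_in/(Q + kV) = C_in/(1 + kV/Q).
C_ss = 0.9110·0.7006/(0.9110 + 0.04956·15.80) = 0.638247/1.69405 = 0.376758 mol/L.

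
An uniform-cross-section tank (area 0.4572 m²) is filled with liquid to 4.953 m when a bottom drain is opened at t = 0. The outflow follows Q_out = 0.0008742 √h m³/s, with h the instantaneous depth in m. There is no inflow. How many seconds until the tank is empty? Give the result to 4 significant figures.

2328 s

A dh/dt = −Q_out = −0.0008742 √h.
This is separable: 2 d(√h)/dt = −0.0008742/A, so √h = √h₀ − (0.0008742/(2A)) t.
Tank is empty when √h = 0: t_empty = 2A√h₀/0.0008742.
t_empty = 2·0.4572·√4.953/0.0008742 = 0.914400·2.22553/0.0008742 = 2327.87 s.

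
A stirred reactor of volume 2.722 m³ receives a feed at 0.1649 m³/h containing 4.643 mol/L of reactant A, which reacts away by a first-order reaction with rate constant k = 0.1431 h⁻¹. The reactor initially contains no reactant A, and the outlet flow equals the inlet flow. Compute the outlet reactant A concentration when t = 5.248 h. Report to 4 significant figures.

0.9068 mol/L

Accumulation = in − out − consumed: V dC/dt = Q C_in − Q C − k V C.
dC/dt = (Q/V) C_in − (Q/V + k) C; effective rate a = Q/V + k = 0.0605805 + 0.1431 = 0.203680 h⁻¹.
C_ss = Q C_in/(Q + kV) = 1.38096 mol/L; C(t) = C_ss + (C₀ − C_ss) e^(−a t).
C(5.248) = 1.38096 + (-1.38096)·e^(−0.203680·5.248) = 1.38096 + (-1.38096)·0.343381 = 0.906766 mol/L.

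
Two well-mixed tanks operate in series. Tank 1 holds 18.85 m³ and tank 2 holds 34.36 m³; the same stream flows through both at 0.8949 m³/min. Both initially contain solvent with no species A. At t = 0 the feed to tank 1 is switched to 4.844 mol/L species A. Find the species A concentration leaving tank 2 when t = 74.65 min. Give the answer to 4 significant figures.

3.479 mol/L

Each tank obeys Vᵢ dCᵢ/dt = Q(Cᵢ₋₁ − Cᵢ), so τᵢ = Vᵢ/Q.
τ₁ = 18.85/0.8949 = 21.0638 min; τ₂ = 34.36/0.8949 = 38.3954 min.
Tank 1: C₁ = C_in(1 − e^(−t/τ₁)). Tank 2 (τ₁ ≠ τ₂): C₂ = C_in[1 − (τ₁ e^(−t/τ₁) − τ₂ e^(−t/τ₂))/(τ₁ − τ₂)].
At t = 74.65: e^(−t/τ₁) = 0.0288977, e^(−t/τ₂) = 0.143095.
C₂ = 4.844·[1 − (21.0638·0.0288977 − 38.3954·0.143095)/(-17.3315)] = 4.844·0.718116 = 3.47855 mol/L.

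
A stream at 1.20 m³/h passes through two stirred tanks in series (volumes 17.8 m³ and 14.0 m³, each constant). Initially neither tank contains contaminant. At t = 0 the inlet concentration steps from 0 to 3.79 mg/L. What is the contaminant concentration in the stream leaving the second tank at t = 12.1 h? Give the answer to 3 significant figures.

0.887 mg/L

Species balance on tank i: dCᵢ/dt = (Cᵢ₋₁ − Cᵢ)/τᵢ with τᵢ = Vᵢ/Q.
τ₁ = 17.8/1.20 = 14.833 h; τ₂ = 14.0/1.20 = 11.667 h.
Solving the cascade with C₁(0)=C₂(0)=0 gives C₂(t) = C_in[1 − (τ₁ e^(−t/τ₁) − τ₂ e^(−t/τ₂))/(τ₁ − τ₂)].
At t = 12.1: e^(−t/τ₁) = 0.44232, e^(−t/τ₂) = 0.35447.
C₂ = 3.79·[1 − (14.833·0.44232 − 11.667·0.35447)/(3.1667)] = 3.79·0.23403 = 0.88696 mg/L.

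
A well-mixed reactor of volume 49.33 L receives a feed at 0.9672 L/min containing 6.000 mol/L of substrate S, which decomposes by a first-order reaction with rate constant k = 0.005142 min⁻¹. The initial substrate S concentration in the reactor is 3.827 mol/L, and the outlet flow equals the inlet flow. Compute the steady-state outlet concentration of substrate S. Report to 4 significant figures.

4.753 mol/L

V dC/dt = Q(C_in − C) − k V C.
At steady state: 0 = Q C_in − (Q + kV) C_ss, so C_ss = Q C_in/(Q + kV).
C_ss = 0.9672·6.000/(0.9672 + 0.005142·49.33) = 5.80320/1.22085 = 4.75339 mol/L.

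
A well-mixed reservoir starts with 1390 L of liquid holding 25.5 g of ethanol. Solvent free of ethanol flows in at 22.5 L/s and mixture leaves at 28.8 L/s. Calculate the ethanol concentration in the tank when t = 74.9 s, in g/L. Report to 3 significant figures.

0.00417 g/L

Total volume: dV/dt = Q_in − Q_out = -6.3000 L/s, so V(t) = 1390 − 6.3000 t and V(74.9) = 918.13 L.
No ethanol enters, so dm/dt = −Q_out · (m/V).
dm/m = −Q_out dt/(V₀ − 6.3000 t); integrating gives ln(m/m₀) = −(Q_out/(Q_in−Q_out)) ln(V/V₀).
m = m₀ (V₀/V)^(Q_out/(Q_in−Q_out)) = 25.5 × (1390/918.13)^(-4.5714) = 3.8298 g.
C = m/V = 3.8298/918.13 = 0.0041713 g/L.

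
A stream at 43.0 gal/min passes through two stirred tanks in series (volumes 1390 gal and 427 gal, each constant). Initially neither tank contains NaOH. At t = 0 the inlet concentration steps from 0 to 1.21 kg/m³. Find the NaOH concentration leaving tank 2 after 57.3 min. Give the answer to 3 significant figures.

Species balance on tank i: dCᵢ/dt = (Cᵢ₋₁ − Cᵢ)/τᵢ with τᵢ = Vᵢ/Q.
τ₁ = 1390/43.0 = 32.326 min; τ₂ = 427/43.0 = 9.9302 min.
Solving the cascade with C₁(0)=C₂(0)=0 gives C₂(t) = C_in[1 − (τ₁ e^(−t/τ₁) − τ₂ e^(−t/τ₂))/(τ₁ − τ₂)].
At t = 57.3: e^(−t/τ₁) = 0.16989, e^(−t/τ₂) = 0.0031190.
C₂ = 1.21·[1 − (32.326·0.16989 − 9.9302·0.0031190)/(22.395)] = 1.21·0.75616 = 0.91495 kg/m³.

0.915 kg/m³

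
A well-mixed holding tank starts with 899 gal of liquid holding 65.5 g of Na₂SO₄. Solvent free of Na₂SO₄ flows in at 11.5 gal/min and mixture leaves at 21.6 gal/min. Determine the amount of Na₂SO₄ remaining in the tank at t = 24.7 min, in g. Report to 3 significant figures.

32.7 g

Total volume: dV/dt = Q_in − Q_out = -10.100 gal/min, so V(t) = 899 − 10.100 t and V(24.7) = 649.53 gal.
Species balance (pure solvent in): dm/dt = −Q_out · m/V(t).
dm/m = −Q_out dt/(V₀ − 10.100 t); integrating gives ln(m/m₀) = −(Q_out/(Q_in−Q_out)) ln(V/V₀).
m = m₀ (V₀/V)^(Q_out/(Q_in−Q_out)) = 65.5 × (899/649.53)^(-2.1386) = 32.685 g.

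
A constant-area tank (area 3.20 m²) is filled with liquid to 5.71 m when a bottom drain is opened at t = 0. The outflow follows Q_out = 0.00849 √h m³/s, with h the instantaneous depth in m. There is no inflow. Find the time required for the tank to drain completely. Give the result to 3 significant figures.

1800 s

A dh/dt = −Q_out = −0.00849 √h.
Separate and integrate: 2(√h − √h₀) = −(0.00849/A) t.
Tank is empty when √h = 0: t_empty = 2A√h₀/0.00849.
t_empty = 2·3.20·√5.71/0.00849 = 6.4000·2.3896/0.00849 = 1801.3 s.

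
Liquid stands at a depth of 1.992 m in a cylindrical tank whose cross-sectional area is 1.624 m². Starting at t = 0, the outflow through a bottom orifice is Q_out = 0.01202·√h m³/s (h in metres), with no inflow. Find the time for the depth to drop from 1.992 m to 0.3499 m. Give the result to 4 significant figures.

Unsteady balance on liquid volume: A dh/dt = −0.01202 √h.
This is separable: 2 d(√h)/dt = −0.01202/A, so √h = √h₀ − (0.01202/(2A)) t.
t = 2A(√h₀ − √h)/0.01202 = 2·1.624·(√1.992 − √0.3499)/0.01202
  = 3.24800 × (1.41138 − 0.591523) / 0.01202 = 221.539 s.

221.5 s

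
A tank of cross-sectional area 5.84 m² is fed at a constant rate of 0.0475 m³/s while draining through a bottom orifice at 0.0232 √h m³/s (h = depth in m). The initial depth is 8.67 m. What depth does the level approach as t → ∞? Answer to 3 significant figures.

A dh/dt = Q_in − 0.0232 √h. Steady state requires inflow = outflow:
Q_in = 0.0232 √h_ss ⇒ √h_ss = 0.0475/0.0232 = 2.0474.
h_ss = 2.0474² = 4.1919 m. (Since h₀ = 8.67 m > h_ss, the level will fall toward this value.)

4.19 m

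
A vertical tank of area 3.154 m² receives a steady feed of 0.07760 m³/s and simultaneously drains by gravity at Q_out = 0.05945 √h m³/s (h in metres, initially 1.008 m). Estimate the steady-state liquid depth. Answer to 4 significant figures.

1.704 m

A dh/dt = Q_in − 0.05945 √h. Steady state requires inflow = outflow:
Q_in = 0.05945 √h_ss ⇒ √h_ss = 0.07760/0.05945 = 1.30530.
h_ss = 1.30530² = 1.70380 m. (Since h₀ = 1.008 m < h_ss, the level will rise toward this value.)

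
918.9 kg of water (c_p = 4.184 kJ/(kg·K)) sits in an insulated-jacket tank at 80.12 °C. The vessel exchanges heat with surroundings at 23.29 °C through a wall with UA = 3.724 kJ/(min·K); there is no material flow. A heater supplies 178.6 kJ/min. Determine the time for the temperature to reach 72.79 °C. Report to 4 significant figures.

1807 min

Lumped-capacitance energy balance: M c_p dT/dt = UA(T_amb − T) + Q̇.
τ = M c_p/UA = 1032.41 min; T_ss = T_amb + Q̇/UA = 23.29 + 178.6/3.724 = 71.2492 °C.
T(t) = T_ss + (T₀ − T_ss)e^(−t/τ); set T = 72.79:
t = −τ ln[(T − T_ss)/(T₀ − T_ss)] = −1032.41 · ln(0.173695) = 1807.18 min.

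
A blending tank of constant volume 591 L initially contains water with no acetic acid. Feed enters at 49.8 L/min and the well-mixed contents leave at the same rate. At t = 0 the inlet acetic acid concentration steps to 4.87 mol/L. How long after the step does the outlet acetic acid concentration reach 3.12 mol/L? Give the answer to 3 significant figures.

Species balance: V dC/dt = Q(C_in − C) ⇒ τ = V/Q = 11.867 min.
C(t) = C_in + (C₀ − C_in) e^(−t/τ). Set C = 3.12 and solve for t:
e^(−t/τ) = (C − C_in)/(C₀ − C_in) = (3.12 − 4.87)/(0 − 4.87) = 0.35934
t = −τ ln(…) = 11.867 × 1.0235 = 12.146 min.

12.1 min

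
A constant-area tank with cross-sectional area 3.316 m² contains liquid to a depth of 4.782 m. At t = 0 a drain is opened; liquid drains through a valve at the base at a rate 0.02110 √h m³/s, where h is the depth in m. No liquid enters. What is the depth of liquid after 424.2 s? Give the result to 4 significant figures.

0.7008 m

A dh/dt = −Q_out = −0.02110 √h.
This is separable: 2 d(√h)/dt = −0.02110/A, so √h = √h₀ − (0.02110/(2A)) t.
√h = √4.782 − 0.02110·424.2/(2·3.316) = 2.18678 − 1.34961 = 0.837167.
h = 0.837167² = 0.700849 m.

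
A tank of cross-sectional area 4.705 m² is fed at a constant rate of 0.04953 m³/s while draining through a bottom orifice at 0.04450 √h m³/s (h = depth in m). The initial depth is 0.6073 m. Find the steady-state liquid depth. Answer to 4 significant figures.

1.239 m

Unsteady balance on liquid volume: A dh/dt = Q_in − 0.04450 √h. At steady state dh/dt = 0:
Q_in = 0.04450 √h_ss ⇒ √h_ss = 0.04953/0.04450 = 1.11303.
h_ss = 1.11303² = 1.23884 m. (Since h₀ = 0.6073 m < h_ss, the level will rise toward this value.)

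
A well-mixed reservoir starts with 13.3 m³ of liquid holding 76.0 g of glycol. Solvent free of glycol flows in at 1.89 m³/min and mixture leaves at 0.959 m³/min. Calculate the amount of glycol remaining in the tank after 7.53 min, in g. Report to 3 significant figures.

Let m(t) be the amount of glycol. Volume: V(t) = V₀ + (Q_in − Q_out) t = 13.3 + 0.93100 t; V(7.53) = 20.310 m³.
Solute balance: dm/dt = 0 − Q_out C = −Q_out m/V(t).
Separate: dm/m = −Q_out dt/V(t) ⇒ ln(m/m₀) = −(Q_out/(Q_in−Q_out)) ln(V/V₀).
m = m₀ (V₀/V)^(Q_out/(Q_in−Q_out)) = 76.0 × (13.3/20.310)^(1.0301) = 49.138 g.

49.1 g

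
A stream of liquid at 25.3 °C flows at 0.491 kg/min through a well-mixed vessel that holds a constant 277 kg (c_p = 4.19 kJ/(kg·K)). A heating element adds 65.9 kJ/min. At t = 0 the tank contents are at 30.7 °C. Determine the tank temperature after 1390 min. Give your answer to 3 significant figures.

55.1 °C

M c_p dT/dt = ṁ c_p (T_in − T) + Q̇.
Rearrange: dT/dt = (T_ss − T)/τ with τ = M/ṁ = 564.15 min and T_ss = T_in + Q̇/(ṁ c_p) = 57.332 °C.
Integrating: T(t) = T_ss + (T₀ − T_ss) e^(−t/τ).
T(1390) = 57.332 + (-26.632)·e^(−1390/564.15) = 57.332 + (-26.632)·0.085106 = 55.066 °C.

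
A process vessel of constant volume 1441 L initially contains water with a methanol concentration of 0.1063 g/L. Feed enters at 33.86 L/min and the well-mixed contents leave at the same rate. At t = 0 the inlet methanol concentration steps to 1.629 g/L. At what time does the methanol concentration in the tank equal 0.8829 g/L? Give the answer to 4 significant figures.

30.36 min

Species balance: V dC/dt = Q(C_in − C) ⇒ τ = V/Q = 42.5576 min.
C(t) = C_in + (C₀ − C_in) e^(−t/τ). Set C = 0.8829 and solve for t:
e^(−t/τ) = (C − C_in)/(C₀ − C_in) = (0.8829 − 1.629)/(0.1063 − 1.629) = 0.489985
t = −τ ln(…) = 42.5576 × 0.713381 = 30.3598 min.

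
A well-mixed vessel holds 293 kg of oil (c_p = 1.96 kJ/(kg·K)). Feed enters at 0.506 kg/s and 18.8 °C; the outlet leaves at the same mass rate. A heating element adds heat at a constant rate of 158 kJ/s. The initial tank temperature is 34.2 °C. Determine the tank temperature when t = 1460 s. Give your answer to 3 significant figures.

Heat balance on the well-mixed liquid: M c_p dT/dt = ṁ c_p (T_in − T) + 158.
Rearrange: dT/dt = (T_ss − T)/τ with τ = M/ṁ = 579.05 s and T_ss = T_in + Q̇/(ṁ c_p) = 178.11 °C.
This is linear first-order; T(t) = T_ss + (T₀ − T_ss) e^(−t/τ).
T(1460) = 178.11 + (-143.91)·e^(−1460/579.05) = 178.11 + (-143.91)·0.080350 = 166.55 °C.

167 °C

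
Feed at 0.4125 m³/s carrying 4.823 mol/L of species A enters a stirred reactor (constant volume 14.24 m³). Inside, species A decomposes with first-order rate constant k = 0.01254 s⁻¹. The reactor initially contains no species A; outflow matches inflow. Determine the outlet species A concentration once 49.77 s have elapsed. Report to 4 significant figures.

2.939 mol/L

Accumulation = in − out − consumed: V dC/dt = Q C_in − Q C − k V C.
This is linear with rate a = Q/V + k = 0.0415077 s⁻¹.
C_ss = Q C_in/(Q + kV) = 3.36591 mol/L; C(t) = C_ss + (C₀ − C_ss) e^(−a t).
C(49.77) = 3.36591 + (-3.36591)·e^(−0.0415077·49.77) = 3.36591 + (-3.36591)·0.126712 = 2.93941 mol/L.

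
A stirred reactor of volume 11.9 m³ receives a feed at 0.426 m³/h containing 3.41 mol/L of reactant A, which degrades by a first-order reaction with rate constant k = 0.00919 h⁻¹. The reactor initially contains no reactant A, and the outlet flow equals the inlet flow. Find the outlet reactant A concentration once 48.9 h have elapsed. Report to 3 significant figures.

Accumulation = in − out − consumed: V dC/dt = Q C_in − Q C − k V C.
This is linear with rate a = Q/V + k = 0.044988 h⁻¹.
C_ss = Q C_in/(Q + kV) = 2.7134 mol/L; C(t) = C_ss + (C₀ − C_ss) e^(−a t).
C(48.9) = 2.7134 + (-2.7134)·e^(−0.044988·48.9) = 2.7134 + (-2.7134)·0.11081 = 2.4127 mol/L.

2.41 mol/L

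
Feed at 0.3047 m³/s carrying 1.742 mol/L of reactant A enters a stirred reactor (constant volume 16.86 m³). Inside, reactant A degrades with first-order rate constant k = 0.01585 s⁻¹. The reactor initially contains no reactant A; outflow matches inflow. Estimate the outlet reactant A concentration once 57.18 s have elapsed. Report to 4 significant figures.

0.7947 mol/L

Species balance: V dC/dt = Q C_in − Q C − k V C.
dC/dt = (Q/V) C_in − (Q/V + k) C; effective rate a = Q/V + k = 0.0180724 + 0.01585 = 0.0339224 s⁻¹.
C_ss = Q C_in/(Q + kV) = 0.928062 mol/L; C(t) = C_ss + (C₀ − C_ss) e^(−a t).
C(57.18) = 0.928062 + (-0.928062)·e^(−0.0339224·57.18) = 0.928062 + (-0.928062)·0.143750 = 0.794653 mol/L.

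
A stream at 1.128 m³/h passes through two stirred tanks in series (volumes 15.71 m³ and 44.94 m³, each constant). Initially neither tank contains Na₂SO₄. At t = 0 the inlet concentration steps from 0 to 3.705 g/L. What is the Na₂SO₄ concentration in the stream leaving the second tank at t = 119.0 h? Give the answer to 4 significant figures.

3.418 g/L

Each tank obeys Vᵢ dCᵢ/dt = Q(Cᵢ₋₁ − Cᵢ), so τᵢ = Vᵢ/Q.
τ₁ = 15.71/1.128 = 13.9273 h; τ₂ = 44.94/1.128 = 39.8404 h.
Tank 1: C₁ = C_in(1 − e^(−t/τ₁)). Tank 2 (τ₁ ≠ τ₂): C₂ = C_in[1 − (τ₁ e^(−t/τ₁) − τ₂ e^(−t/τ₂))/(τ₁ − τ₂)].
At t = 119.0: e^(−t/τ₁) = 0.000194638, e^(−t/τ₂) = 0.0504428.
C₂ = 3.705·[1 − (13.9273·0.000194638 − 39.8404·0.0504428)/(-25.9131)] = 3.705·0.922551 = 3.41805 g/L.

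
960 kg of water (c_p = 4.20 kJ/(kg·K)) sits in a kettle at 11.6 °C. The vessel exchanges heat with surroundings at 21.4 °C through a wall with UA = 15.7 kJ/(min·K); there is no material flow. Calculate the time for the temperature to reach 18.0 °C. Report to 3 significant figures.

272 min

Unsteady energy balance on the tank contents: M c_p dT/dt = −UA(T − T_amb).
τ = M c_p/UA = 256.82 min; T_ss = T_amb = 21.400 °C.
T(t) = T_ss + (T₀ − T_ss)e^(−t/τ); set T = 18.0:
t = −τ ln[(T − T_ss)/(T₀ − T_ss)] = −256.82 · ln(0.34694) = 271.87 min.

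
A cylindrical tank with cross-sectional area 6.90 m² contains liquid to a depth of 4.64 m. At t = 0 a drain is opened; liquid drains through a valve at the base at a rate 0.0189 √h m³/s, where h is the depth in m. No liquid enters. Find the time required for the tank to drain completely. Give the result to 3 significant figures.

A dh/dt = −Q_out = −0.0189 √h.
∫ h^(−1/2) dh = −(0.0189/A) ∫ dt, giving 2√h = 2√h₀ − (0.0189/A) t.
Tank is empty when √h = 0: t_empty = 2A√h₀/0.0189.
t_empty = 2·6.90·√4.64/0.0189 = 13.800·2.1541/0.0189 = 1572.8 s.

1570 s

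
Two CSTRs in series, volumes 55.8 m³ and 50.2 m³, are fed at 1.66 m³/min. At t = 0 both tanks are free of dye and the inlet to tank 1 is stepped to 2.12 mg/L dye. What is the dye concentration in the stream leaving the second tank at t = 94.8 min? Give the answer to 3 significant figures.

1.69 mg/L

Species balance on tank i: dCᵢ/dt = (Cᵢ₋₁ − Cᵢ)/τᵢ with τᵢ = Vᵢ/Q.
τ₁ = 55.8/1.66 = 33.614 min; τ₂ = 50.2/1.66 = 30.241 min.
Tank 1: C₁ = C_in(1 − e^(−t/τ₁)). Tank 2 (τ₁ ≠ τ₂): C₂ = C_in[1 − (τ₁ e^(−t/τ₁) − τ₂ e^(−t/τ₂))/(τ₁ − τ₂)].
At t = 94.8: e^(−t/τ₁) = 0.059593, e^(−t/τ₂) = 0.043508.
C₂ = 2.12·[1 − (33.614·0.059593 − 30.241·0.043508)/(3.3735)] = 2.12·0.79621 = 1.6880 mg/L.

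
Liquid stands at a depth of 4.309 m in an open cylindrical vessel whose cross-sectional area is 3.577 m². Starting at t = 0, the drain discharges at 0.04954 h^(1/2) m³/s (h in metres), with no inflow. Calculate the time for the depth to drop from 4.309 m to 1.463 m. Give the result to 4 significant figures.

125.1 s

A dh/dt = −Q_out = −0.04954 √h.
∫ h^(−1/2) dh = −(0.04954/A) ∫ dt, giving 2√h = 2√h₀ − (0.04954/A) t.
t = 2A(√h₀ − √h)/0.04954 = 2·3.577·(√4.309 − √1.463)/0.04954
  = 7.15400 × (2.07581 − 1.20955) / 0.04954 = 125.096 s.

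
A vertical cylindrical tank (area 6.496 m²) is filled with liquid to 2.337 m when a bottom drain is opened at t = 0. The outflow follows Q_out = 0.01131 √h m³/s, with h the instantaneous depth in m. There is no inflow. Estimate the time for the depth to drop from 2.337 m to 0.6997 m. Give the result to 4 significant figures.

With no inflow, A dh/dt = −0.01131 √h.
This is separable: 2 d(√h)/dt = −0.01131/A, so √h = √h₀ − (0.01131/(2A)) t.
t = 2A(√h₀ − √h)/0.01131 = 2·6.496·(√2.337 − √0.6997)/0.01131
  = 12.9920 × (1.52872 − 0.836481) / 0.01131 = 795.193 s.

795.2 s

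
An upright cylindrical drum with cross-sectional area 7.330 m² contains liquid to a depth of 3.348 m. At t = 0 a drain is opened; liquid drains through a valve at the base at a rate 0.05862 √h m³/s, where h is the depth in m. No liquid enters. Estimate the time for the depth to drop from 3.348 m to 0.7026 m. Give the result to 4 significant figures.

With no inflow, A dh/dt = −0.05862 √h.
This is separable: 2 d(√h)/dt = −0.05862/A, so √h = √h₀ − (0.05862/(2A)) t.
t = 2A(√h₀ − √h)/0.05862 = 2·7.330·(√3.348 − √0.7026)/0.05862
  = 14.6600 × (1.82975 − 0.838212) / 0.05862 = 247.970 s.

248.0 s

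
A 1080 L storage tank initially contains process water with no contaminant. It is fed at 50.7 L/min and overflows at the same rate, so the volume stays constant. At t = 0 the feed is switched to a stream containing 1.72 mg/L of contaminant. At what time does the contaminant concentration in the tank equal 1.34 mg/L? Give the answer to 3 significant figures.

Transient balance on the dissolved component: V dC/dt = Q(C_in − C), so τ = V/Q = 21.302 min.
C(t) = C_in + (C₀ − C_in) e^(−t/τ). Set C = 1.34 and solve for t:
e^(−t/τ) = (C − C_in)/(C₀ − C_in) = (1.34 − 1.72)/(0 − 1.72) = 0.22093
t = −τ ln(…) = 21.302 × 1.5099 = 32.164 min.

32.2 min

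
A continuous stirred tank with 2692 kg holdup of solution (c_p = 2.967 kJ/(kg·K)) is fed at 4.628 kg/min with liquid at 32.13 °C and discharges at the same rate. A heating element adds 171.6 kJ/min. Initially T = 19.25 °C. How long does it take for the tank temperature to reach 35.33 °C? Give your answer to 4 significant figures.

M c_p dT/dt = ṁ c_p (T_in − T) + Q̇.
τ = M/ṁ = 581.677 min; T_ss = T_in + Q̇/(ṁ c_p) = 44.6270 °C.
T(t) = T_ss + (T₀ − T_ss) e^(−t/τ). Set T = 35.33:
e^(−t/τ) = (35.33 − 44.6270)/(19.25 − 44.6270) = 0.366356
t = −581.677 · ln(0.366356) = 584.091 min.

584.1 min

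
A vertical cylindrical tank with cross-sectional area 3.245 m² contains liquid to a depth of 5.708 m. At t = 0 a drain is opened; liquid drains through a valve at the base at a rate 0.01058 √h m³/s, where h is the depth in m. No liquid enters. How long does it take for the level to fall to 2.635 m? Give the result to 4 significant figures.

469.8 s

Unsteady balance on liquid volume: A dh/dt = −0.01058 √h.
This is separable: 2 d(√h)/dt = −0.01058/A, so √h = √h₀ − (0.01058/(2A)) t.
t = 2A(√h₀ − √h)/0.01058 = 2·3.245·(√5.708 − √2.635)/0.01058
  = 6.49000 × (2.38914 − 1.62327) / 0.01058 = 469.803 s.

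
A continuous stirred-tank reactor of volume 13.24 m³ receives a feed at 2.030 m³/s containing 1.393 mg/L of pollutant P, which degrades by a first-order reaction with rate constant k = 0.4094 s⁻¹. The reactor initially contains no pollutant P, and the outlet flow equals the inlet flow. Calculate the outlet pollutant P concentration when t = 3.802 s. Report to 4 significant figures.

Accumulation = in − out − consumed: V dC/dt = Q C_in − Q C − k V C.
dC/dt = (Q/V) C_in − (Q/V + k) C; effective rate a = Q/V + k = 0.153323 + 0.4094 = 0.562723 s⁻¹.
C_ss = Q C_in/(Q + kV) = 0.379546 mg/L; C(t) = C_ss + (C₀ − C_ss) e^(−a t).
C(3.802) = 0.379546 + (-0.379546)·e^(−0.562723·3.802) = 0.379546 + (-0.379546)·0.117717 = 0.334867 mg/L.

0.3349 mg/L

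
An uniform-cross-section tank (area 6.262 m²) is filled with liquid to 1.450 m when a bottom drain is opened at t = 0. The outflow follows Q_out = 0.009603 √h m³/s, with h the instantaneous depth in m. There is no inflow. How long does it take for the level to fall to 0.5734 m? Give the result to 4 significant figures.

With no inflow, A dh/dt = −0.009603 √h.
Separate and integrate: 2(√h − √h₀) = −(0.009603/A) t.
t = 2A(√h₀ − √h)/0.009603 = 2·6.262·(√1.450 − √0.5734)/0.009603
  = 12.5240 × (1.20416 − 0.757232) / 0.009603 = 582.872 s.

582.9 s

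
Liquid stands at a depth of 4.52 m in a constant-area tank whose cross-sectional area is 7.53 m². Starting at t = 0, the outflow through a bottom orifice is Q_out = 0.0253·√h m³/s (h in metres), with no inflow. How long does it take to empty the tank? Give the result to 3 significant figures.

1270 s

With no inflow, A dh/dt = −0.0253 √h.
∫ h^(−1/2) dh = −(0.0253/A) ∫ dt, giving 2√h = 2√h₀ − (0.0253/A) t.
Set h = 0: 2√h₀ = (0.0253/A) t_empty ⇒ t_empty = 2A√h₀/0.0253.
t_empty = 2·7.53·√4.52/0.0253 = 15.060·2.1260/0.0253 = 1265.5 s.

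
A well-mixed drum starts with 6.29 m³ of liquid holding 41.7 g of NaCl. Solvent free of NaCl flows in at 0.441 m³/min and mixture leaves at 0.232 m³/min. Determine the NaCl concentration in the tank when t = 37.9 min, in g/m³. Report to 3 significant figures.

1.19 g/m³

Let m(t) be the amount of NaCl. Volume: V(t) = V₀ + (Q_in − Q_out) t = 6.29 + 0.20900 t; V(37.9) = 14.211 m³.
Solute balance: dm/dt = 0 − Q_out C = −Q_out m/V(t).
Separate: dm/m = −Q_out dt/V(t) ⇒ ln(m/m₀) = −(Q_out/(Q_in−Q_out)) ln(V/V₀).
m = m₀ (V₀/V)^(Q_out/(Q_in−Q_out)) = 41.7 × (6.29/14.211)^(1.1100) = 16.873 g.
C = m/V = 16.873/14.211 = 1.1873 g/m³.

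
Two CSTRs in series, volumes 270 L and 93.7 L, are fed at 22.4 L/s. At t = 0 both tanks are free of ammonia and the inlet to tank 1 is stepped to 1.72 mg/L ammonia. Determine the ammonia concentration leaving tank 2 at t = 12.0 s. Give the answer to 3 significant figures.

Species balance on tank i: dCᵢ/dt = (Cᵢ₋₁ − Cᵢ)/τᵢ with τᵢ = Vᵢ/Q.
τ₁ = 270/22.4 = 12.054 s; τ₂ = 93.7/22.4 = 4.1830 s.
Tank 1: C₁ = C_in(1 − e^(−t/τ₁)). Tank 2 (τ₁ ≠ τ₂): C₂ = C_in[1 − (τ₁ e^(−t/τ₁) − τ₂ e^(−t/τ₂))/(τ₁ − τ₂)].
At t = 12.0: e^(−t/τ₁) = 0.36952, e^(−t/τ₂) = 0.056771.
C₂ = 1.72·[1 − (12.054·0.36952 − 4.1830·0.056771)/(7.8705)] = 1.72·0.46426 = 0.79853 mg/L.

0.799 mg/L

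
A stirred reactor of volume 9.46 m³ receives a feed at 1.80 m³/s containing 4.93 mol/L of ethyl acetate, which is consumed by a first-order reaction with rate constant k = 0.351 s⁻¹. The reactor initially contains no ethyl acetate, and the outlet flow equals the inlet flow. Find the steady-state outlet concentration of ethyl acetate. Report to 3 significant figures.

Accumulation = in − out − consumed: V dC/dt = Q C_in − Q C − k V C.
At steady state: 0 = Q C_in − (Q + kV) C_ss, so C_ss = Q C_in/(Q + kV).
C_ss = 1.80·4.93/(1.80 + 0.351·9.46) = 8.8740/5.1205 = 1.7330 mol/L.

1.73 mol/L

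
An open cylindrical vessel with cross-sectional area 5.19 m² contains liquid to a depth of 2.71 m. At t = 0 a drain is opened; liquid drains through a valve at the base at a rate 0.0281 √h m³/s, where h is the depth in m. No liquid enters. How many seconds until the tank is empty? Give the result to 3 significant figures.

With no inflow, A dh/dt = −0.0281 √h.
This is separable: 2 d(√h)/dt = −0.0281/A, so √h = √h₀ − (0.0281/(2A)) t.
Tank is empty when √h = 0: t_empty = 2A√h₀/0.0281.
t_empty = 2·5.19·√2.71/0.0281 = 10.380·1.6462/0.0281 = 608.10 s.

608 s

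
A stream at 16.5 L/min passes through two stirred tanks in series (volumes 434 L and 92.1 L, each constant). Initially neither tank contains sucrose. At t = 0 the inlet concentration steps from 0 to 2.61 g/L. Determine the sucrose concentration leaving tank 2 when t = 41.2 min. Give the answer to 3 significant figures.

Each tank obeys Vᵢ dCᵢ/dt = Q(Cᵢ₋₁ − Cᵢ), so τᵢ = Vᵢ/Q.
τ₁ = 434/16.5 = 26.303 min; τ₂ = 92.1/16.5 = 5.5818 min.
Tank 1: C₁ = C_in(1 − e^(−t/τ₁)). Tank 2 (τ₁ ≠ τ₂): C₂ = C_in[1 − (τ₁ e^(−t/τ₁) − τ₂ e^(−t/τ₂))/(τ₁ − τ₂)].
At t = 41.2: e^(−t/τ₁) = 0.20880, e^(−t/τ₂) = 0.00062291.
C₂ = 2.61·[1 − (26.303·0.20880 − 5.5818·0.00062291)/(20.721)] = 2.61·0.73512 = 1.9187 g/L.

1.92 g/L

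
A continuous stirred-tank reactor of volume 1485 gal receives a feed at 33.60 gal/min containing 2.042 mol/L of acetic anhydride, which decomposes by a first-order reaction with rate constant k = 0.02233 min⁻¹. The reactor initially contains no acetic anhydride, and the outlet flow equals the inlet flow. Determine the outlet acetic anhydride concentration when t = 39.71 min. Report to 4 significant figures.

V dC/dt = Q(C_in − C) − k V C.
dC/dt = (Q/V) C_in − (Q/V + k) C; effective rate a = Q/V + k = 0.0226263 + 0.02233 = 0.0449563 min⁻¹.
C_ss = Q C_in/(Q + kV) = 1.02773 mol/L; C(t) = C_ss + (C₀ − C_ss) e^(−a t).
C(39.71) = 1.02773 + (-1.02773)·e^(−0.0449563·39.71) = 1.02773 + (-1.02773)·0.167761 = 0.855315 mol/L.

0.8553 mol/L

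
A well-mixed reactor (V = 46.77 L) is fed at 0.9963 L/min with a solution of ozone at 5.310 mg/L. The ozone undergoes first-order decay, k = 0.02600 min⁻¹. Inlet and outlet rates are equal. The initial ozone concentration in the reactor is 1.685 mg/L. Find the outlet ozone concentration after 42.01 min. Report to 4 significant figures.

2.294 mg/L

V dC/dt = Q(C_in − C) − k V C.
This is linear with rate a = Q/V + k = 0.0473021 min⁻¹.
C_ss = Q C_in/(Q + kV) = 2.39131 mg/L; C(t) = C_ss + (C₀ − C_ss) e^(−a t).
C(42.01) = 2.39131 + (-0.706315)·e^(−0.0473021·42.01) = 2.39131 + (-0.706315)·0.137084 = 2.29449 mg/L.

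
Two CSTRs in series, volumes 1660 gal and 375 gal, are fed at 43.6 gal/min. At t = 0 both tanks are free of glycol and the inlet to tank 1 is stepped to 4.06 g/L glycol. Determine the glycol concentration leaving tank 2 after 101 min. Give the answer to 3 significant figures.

3.69 g/L

Species balance on tank i: dCᵢ/dt = (Cᵢ₋₁ − Cᵢ)/τᵢ with τᵢ = Vᵢ/Q.
τ₁ = 1660/43.6 = 38.073 min; τ₂ = 375/43.6 = 8.6009 min.
Solving the cascade with C₁(0)=C₂(0)=0 gives C₂(t) = C_in[1 − (τ₁ e^(−t/τ₁) − τ₂ e^(−t/τ₂))/(τ₁ − τ₂)].
At t = 101: e^(−t/τ₁) = 0.070456, e^(−t/τ₂) = 7.9453e-06.
C₂ = 4.06·[1 − (38.073·0.070456 − 8.6009·7.9453e-06)/(29.472)] = 4.06·0.90899 = 3.6905 g/L.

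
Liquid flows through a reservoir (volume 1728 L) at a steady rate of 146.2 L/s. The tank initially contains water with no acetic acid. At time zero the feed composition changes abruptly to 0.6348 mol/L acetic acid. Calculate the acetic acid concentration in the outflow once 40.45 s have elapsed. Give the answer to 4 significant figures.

Species balance on the tank: V dC/dt = Q(C_in − C).
Time constant τ = V/Q = 1728/146.2 = 11.8194 s.
This is linear first-order; C(t) = C_in + (C₀ − C_in) e^(−t/τ).
C(40.45) = 0.6348 + (0 − 0.6348)·e^(−40.45/11.8194) = 0.6348 + (-0.634800)·0.0326362 = 0.614083 mol/L.

0.6141 mol/L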